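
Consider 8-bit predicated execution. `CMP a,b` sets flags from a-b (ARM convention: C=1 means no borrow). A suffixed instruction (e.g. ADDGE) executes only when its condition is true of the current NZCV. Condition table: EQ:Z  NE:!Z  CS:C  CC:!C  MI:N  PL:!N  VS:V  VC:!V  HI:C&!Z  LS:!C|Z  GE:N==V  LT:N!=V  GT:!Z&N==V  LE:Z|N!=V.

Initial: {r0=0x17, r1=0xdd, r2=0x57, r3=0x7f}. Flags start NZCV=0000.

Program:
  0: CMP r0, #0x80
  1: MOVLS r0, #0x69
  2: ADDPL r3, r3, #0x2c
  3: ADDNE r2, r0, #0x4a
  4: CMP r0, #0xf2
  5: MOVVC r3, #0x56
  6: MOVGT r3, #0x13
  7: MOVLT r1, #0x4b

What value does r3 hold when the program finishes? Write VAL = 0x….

[0] flags=1001 → (cmp)
[1] flags=1001 LS?T → r0=0x69
[2] flags=1001 PL?F → skip
[3] flags=1001 NE?T → r2=0xb3
[4] flags=0000 → (cmp)
[5] flags=0000 VC?T → r3=0x56
[6] flags=0000 GT?T → r3=0x13
[7] flags=0000 LT?F → skip

VAL = 0x13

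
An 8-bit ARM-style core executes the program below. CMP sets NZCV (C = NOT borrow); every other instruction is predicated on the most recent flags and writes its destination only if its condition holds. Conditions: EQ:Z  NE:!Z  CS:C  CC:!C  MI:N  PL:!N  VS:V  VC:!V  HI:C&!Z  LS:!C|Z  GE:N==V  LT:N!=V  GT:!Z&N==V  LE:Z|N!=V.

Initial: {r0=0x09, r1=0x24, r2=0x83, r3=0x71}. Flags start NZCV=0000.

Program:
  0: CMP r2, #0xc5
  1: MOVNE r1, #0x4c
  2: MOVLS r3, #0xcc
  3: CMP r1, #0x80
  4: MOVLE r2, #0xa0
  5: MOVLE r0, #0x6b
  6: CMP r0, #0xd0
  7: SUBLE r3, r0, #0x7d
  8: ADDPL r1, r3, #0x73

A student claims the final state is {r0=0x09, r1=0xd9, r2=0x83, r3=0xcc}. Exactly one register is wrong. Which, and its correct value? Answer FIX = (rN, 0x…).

[0] flags=1000 → (cmp)
[1] flags=1000 NE?T → r1=0x4c
[2] flags=1000 LS?T → r3=0xcc
[3] flags=1001 → (cmp)
[4] flags=1001 LE?F → skip
[5] flags=1001 LE?F → skip
[6] flags=0000 → (cmp)
[7] flags=0000 LE?F → skip
[8] flags=0000 PL?T → r1=0x3f

FIX = (r1, 0x3f)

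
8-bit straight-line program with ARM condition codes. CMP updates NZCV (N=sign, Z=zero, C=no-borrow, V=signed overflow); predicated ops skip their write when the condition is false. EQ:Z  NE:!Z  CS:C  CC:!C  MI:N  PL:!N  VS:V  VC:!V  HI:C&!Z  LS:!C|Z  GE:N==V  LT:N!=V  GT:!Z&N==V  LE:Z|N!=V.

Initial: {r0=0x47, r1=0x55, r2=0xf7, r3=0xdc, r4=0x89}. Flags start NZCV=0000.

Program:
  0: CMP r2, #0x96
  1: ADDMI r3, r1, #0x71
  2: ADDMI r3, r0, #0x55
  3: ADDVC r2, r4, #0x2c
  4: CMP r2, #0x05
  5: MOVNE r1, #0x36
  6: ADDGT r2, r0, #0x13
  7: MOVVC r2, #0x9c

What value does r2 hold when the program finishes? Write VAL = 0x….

VAL = 0x9c

0: ✓ CMP  NZCV=0010
1: · ADDMI
2: · ADDMI
3: ✓ ADDVC  r2←0xb5
4: ✓ CMP  NZCV=1010
5: ✓ MOVNE  r1←0x36
6: · ADDGT
7: ✓ MOVVC  r2←0x9c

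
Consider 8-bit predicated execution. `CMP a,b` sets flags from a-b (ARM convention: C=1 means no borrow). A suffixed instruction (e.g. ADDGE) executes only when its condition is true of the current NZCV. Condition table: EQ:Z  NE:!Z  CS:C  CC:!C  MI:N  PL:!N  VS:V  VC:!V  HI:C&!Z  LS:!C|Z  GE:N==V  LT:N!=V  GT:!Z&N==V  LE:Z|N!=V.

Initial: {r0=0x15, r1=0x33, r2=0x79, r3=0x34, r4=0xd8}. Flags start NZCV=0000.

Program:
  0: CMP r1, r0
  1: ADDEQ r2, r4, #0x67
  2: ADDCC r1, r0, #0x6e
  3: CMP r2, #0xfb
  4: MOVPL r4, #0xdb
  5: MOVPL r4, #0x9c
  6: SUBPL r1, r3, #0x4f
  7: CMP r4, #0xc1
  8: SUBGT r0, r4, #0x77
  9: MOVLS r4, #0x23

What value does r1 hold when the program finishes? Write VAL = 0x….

VAL = 0xe5

0: ✓ CMP  NZCV=0010
1: · ADDEQ
2: · ADDCC
3: ✓ CMP  NZCV=0000
4: ✓ MOVPL  r4←0xdb
5: ✓ MOVPL  r4←0x9c
6: ✓ SUBPL  r1←0xe5
7: ✓ CMP  NZCV=1000
8: · SUBGT
9: ✓ MOVLS  r4←0x23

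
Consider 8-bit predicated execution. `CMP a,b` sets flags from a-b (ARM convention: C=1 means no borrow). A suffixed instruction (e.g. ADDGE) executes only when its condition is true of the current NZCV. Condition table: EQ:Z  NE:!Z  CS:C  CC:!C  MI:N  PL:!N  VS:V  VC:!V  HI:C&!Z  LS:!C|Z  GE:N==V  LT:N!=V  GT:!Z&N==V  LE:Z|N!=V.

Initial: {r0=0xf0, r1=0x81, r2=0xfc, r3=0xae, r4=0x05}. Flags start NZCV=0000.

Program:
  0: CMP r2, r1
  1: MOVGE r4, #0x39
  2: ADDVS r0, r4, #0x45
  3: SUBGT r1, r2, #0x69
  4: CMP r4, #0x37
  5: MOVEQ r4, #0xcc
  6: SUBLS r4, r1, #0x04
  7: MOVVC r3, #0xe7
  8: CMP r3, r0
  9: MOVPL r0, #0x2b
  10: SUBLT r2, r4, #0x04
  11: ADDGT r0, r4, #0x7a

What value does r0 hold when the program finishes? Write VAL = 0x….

[0] flags=0010 → (cmp)
[1] flags=0010 GE?T → r4=0x39
[2] flags=0010 VS?F → skip
[3] flags=0010 GT?T → r1=0x93
[4] flags=0010 → (cmp)
[5] flags=0010 EQ?F → skip
[6] flags=0010 LS?F → skip
[7] flags=0010 VC?T → r3=0xe7
[8] flags=1000 → (cmp)
[9] flags=1000 PL?F → skip
[10] flags=1000 LT?T → r2=0x35
[11] flags=1000 GT?F → skip

VAL = 0xf0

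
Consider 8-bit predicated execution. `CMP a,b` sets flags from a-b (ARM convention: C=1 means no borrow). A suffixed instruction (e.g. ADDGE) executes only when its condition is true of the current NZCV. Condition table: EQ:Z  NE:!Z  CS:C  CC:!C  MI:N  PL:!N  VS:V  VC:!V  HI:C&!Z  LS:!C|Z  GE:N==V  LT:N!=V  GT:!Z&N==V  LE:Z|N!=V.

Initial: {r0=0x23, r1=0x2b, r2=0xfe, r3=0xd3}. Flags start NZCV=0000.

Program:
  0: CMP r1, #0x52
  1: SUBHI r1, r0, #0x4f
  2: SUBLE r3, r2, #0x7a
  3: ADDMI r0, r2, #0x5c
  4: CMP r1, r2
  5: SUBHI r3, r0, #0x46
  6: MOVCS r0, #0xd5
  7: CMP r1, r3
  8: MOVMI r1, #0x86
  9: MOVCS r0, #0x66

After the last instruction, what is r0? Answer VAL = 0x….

VAL = 0x5a

0: ✓ CMP  NZCV=1000
1: · SUBHI
2: ✓ SUBLE  r3←0x84
3: ✓ ADDMI  r0←0x5a
4: ✓ CMP  NZCV=0000
5: · SUBHI
6: · MOVCS
7: ✓ CMP  NZCV=1001
8: ✓ MOVMI  r1←0x86
9: · MOVCS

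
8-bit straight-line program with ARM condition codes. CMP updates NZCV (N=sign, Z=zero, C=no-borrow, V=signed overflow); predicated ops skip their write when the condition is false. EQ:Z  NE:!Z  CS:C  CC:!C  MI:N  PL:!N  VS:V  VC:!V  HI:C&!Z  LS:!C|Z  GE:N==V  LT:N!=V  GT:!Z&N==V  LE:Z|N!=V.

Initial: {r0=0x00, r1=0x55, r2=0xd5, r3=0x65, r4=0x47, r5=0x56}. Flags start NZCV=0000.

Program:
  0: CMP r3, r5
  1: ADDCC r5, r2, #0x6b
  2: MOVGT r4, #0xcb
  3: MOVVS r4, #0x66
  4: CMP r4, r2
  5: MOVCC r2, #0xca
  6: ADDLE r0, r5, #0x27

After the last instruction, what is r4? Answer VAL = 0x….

0: ✓ CMP  NZCV=0010
1: · ADDCC
2: ✓ MOVGT  r4←0xcb
3: · MOVVS
4: ✓ CMP  NZCV=1000
5: ✓ MOVCC  r2←0xca
6: ✓ ADDLE  r0←0x7d

VAL = 0xcb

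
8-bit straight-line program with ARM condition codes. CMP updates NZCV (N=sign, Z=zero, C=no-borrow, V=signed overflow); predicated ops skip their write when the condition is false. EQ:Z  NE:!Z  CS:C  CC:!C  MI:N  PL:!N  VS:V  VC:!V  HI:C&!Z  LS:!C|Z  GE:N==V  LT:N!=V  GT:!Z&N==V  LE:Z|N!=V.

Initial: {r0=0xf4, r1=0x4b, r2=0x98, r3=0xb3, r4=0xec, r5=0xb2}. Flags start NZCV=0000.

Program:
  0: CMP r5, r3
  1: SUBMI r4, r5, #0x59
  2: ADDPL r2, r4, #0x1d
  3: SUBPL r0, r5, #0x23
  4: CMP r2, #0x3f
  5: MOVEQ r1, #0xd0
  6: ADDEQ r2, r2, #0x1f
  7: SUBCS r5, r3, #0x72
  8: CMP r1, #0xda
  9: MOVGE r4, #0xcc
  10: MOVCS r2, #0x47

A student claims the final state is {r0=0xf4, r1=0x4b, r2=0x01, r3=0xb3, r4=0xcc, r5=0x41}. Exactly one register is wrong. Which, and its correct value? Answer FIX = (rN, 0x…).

FIX = (r2, 0x98)

[0] flags=1000 → (cmp)
[1] flags=1000 MI?T → r4=0x59
[2] flags=1000 PL?F → skip
[3] flags=1000 PL?F → skip
[4] flags=0011 → (cmp)
[5] flags=0011 EQ?F → skip
[6] flags=0011 EQ?F → skip
[7] flags=0011 CS?T → r5=0x41
[8] flags=0000 → (cmp)
[9] flags=0000 GE?T → r4=0xcc
[10] flags=0000 CS?F → skip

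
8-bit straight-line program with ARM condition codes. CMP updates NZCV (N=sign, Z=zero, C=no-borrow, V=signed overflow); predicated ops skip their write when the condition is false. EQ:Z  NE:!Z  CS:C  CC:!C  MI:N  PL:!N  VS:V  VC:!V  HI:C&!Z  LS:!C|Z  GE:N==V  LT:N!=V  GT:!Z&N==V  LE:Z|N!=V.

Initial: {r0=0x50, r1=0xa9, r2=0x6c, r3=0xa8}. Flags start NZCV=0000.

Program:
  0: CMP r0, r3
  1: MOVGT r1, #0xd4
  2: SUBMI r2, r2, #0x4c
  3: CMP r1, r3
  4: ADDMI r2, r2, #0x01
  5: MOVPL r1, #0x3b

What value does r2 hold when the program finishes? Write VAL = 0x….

0: ✓ CMP  NZCV=1001
1: ✓ MOVGT  r1←0xd4
2: ✓ SUBMI  r2←0x20
3: ✓ CMP  NZCV=0010
4: · ADDMI
5: ✓ MOVPL  r1←0x3b

VAL = 0x20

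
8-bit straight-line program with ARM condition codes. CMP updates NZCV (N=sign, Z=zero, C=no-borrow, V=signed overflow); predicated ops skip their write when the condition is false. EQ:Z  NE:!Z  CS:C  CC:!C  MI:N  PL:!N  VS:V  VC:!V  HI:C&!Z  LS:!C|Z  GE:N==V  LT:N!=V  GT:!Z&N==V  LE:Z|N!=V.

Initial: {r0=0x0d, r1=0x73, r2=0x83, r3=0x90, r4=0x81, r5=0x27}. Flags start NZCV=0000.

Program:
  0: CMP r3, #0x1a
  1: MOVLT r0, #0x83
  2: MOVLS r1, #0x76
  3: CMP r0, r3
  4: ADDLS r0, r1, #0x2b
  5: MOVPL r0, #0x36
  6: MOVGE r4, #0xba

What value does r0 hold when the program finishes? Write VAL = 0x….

[0] flags=0011 → (cmp)
[1] flags=0011 LT?T → r0=0x83
[2] flags=0011 LS?F → skip
[3] flags=1000 → (cmp)
[4] flags=1000 LS?T → r0=0x9e
[5] flags=1000 PL?F → skip
[6] flags=1000 GE?F → skip

VAL = 0x9e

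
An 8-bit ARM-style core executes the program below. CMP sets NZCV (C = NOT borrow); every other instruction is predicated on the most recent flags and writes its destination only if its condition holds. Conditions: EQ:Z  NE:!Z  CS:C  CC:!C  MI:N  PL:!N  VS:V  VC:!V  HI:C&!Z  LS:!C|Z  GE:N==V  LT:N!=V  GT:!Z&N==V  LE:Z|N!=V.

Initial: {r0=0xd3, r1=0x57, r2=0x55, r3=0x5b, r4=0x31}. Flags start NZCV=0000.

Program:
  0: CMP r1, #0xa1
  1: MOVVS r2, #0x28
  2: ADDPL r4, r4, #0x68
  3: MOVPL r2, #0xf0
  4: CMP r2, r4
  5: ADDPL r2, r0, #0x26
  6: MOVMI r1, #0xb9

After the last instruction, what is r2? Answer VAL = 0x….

VAL = 0x28

[0] flags=1001 → (cmp)
[1] flags=1001 VS?T → r2=0x28
[2] flags=1001 PL?F → skip
[3] flags=1001 PL?F → skip
[4] flags=1000 → (cmp)
[5] flags=1000 PL?F → skip
[6] flags=1000 MI?T → r1=0xb9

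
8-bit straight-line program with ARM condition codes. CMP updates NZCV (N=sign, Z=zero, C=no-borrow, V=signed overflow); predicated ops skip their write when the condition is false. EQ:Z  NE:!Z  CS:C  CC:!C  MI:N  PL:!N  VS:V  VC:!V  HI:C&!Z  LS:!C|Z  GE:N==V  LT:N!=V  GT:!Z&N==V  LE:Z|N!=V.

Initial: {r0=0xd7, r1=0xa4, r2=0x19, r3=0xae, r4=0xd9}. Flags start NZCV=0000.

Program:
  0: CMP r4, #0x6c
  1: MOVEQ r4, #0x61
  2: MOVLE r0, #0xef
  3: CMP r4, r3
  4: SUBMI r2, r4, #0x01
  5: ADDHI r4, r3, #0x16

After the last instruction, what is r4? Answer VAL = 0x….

VAL = 0xc4

0: ✓ CMP  NZCV=0011
1: · MOVEQ
2: ✓ MOVLE  r0←0xef
3: ✓ CMP  NZCV=0010
4: · SUBMI
5: ✓ ADDHI  r4←0xc4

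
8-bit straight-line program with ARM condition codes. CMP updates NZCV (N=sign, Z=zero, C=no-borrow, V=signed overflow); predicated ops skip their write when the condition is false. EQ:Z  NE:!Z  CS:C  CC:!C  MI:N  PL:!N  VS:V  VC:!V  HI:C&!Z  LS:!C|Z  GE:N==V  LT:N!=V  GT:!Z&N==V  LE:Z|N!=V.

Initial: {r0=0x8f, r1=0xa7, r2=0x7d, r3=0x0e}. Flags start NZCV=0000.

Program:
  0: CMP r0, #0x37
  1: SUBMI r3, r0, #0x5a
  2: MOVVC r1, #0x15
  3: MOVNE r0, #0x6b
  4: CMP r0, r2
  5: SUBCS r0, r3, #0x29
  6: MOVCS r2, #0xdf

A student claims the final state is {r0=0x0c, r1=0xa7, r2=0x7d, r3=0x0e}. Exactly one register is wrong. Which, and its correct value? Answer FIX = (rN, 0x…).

FIX = (r0, 0x6b)

0: ✓ CMP  NZCV=0011
1: · SUBMI
2: · MOVVC
3: ✓ MOVNE  r0←0x6b
4: ✓ CMP  NZCV=1000
5: · SUBCS
6: · MOVCS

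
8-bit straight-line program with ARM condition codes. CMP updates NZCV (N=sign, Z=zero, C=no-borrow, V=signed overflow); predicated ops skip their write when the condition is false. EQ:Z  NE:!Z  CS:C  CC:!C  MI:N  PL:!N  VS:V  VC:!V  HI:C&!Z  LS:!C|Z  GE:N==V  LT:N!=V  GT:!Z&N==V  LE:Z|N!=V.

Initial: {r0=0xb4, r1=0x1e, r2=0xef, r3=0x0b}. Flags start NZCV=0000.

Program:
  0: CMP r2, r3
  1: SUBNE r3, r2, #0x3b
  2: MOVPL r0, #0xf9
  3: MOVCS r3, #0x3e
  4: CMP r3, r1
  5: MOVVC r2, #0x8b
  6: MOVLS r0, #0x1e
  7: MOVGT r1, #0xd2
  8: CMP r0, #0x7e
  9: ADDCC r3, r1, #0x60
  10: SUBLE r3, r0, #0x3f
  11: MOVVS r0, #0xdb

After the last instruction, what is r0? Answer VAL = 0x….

VAL = 0xdb

[0] flags=1010 → (cmp)
[1] flags=1010 NE?T → r3=0xb4
[2] flags=1010 PL?F → skip
[3] flags=1010 CS?T → r3=0x3e
[4] flags=0010 → (cmp)
[5] flags=0010 VC?T → r2=0x8b
[6] flags=0010 LS?F → skip
[7] flags=0010 GT?T → r1=0xd2
[8] flags=0011 → (cmp)
[9] flags=0011 CC?F → skip
[10] flags=0011 LE?T → r3=0x75
[11] flags=0011 VS?T → r0=0xdb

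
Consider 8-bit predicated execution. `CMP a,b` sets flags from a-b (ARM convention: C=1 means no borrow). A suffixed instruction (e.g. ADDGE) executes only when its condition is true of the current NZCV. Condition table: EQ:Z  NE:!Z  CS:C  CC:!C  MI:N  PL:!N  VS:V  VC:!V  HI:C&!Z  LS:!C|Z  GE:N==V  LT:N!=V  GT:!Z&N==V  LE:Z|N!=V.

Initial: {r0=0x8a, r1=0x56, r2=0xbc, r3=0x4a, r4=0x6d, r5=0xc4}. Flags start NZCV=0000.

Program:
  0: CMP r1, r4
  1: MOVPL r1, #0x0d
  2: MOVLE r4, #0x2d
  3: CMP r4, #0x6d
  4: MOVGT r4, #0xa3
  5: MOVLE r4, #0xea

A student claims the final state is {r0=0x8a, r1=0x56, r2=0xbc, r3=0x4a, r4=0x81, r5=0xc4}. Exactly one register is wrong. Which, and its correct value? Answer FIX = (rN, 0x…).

FIX = (r4, 0xea)

[0] flags=1000 → (cmp)
[1] flags=1000 PL?F → skip
[2] flags=1000 LE?T → r4=0x2d
[3] flags=1000 → (cmp)
[4] flags=1000 GT?F → skip
[5] flags=1000 LE?T → r4=0xea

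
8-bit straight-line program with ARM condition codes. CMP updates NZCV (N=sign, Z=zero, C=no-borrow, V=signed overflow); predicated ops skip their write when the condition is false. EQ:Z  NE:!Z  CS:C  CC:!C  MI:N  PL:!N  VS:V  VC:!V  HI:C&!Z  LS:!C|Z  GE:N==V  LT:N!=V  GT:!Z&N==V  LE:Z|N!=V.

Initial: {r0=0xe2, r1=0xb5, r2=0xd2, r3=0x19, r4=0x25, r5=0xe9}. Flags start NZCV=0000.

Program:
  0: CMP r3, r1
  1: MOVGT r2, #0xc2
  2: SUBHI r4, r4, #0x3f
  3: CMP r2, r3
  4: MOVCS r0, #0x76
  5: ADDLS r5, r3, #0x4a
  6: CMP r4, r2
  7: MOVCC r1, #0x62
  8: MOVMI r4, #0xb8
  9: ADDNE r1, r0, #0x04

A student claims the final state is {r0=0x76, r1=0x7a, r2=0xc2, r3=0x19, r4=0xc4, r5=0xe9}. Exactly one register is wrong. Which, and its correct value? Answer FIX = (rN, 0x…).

[0] flags=0000 → (cmp)
[1] flags=0000 GT?T → r2=0xc2
[2] flags=0000 HI?F → skip
[3] flags=1010 → (cmp)
[4] flags=1010 CS?T → r0=0x76
[5] flags=1010 LS?F → skip
[6] flags=0000 → (cmp)
[7] flags=0000 CC?T → r1=0x62
[8] flags=0000 MI?F → skip
[9] flags=0000 NE?T → r1=0x7a

FIX = (r4, 0x25)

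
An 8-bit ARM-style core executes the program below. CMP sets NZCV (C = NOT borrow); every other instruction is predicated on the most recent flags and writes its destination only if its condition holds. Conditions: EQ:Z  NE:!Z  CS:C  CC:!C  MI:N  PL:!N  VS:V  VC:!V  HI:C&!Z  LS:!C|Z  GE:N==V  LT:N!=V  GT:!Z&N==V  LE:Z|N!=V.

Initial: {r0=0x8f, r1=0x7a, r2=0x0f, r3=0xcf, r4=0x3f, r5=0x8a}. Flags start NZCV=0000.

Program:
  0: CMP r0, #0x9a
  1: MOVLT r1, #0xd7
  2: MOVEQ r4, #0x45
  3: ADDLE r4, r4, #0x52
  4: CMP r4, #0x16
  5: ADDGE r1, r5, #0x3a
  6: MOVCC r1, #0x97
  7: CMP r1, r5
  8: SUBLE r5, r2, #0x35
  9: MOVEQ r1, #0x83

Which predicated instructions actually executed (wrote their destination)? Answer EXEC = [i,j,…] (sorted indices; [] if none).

0: ✓ CMP  NZCV=1000
1: ✓ MOVLT  r1←0xd7
2: · MOVEQ
3: ✓ ADDLE  r4←0x91
4: ✓ CMP  NZCV=0011
5: · ADDGE
6: · MOVCC
7: ✓ CMP  NZCV=0010
8: · SUBLE
9: · MOVEQ

EXEC = [1,3]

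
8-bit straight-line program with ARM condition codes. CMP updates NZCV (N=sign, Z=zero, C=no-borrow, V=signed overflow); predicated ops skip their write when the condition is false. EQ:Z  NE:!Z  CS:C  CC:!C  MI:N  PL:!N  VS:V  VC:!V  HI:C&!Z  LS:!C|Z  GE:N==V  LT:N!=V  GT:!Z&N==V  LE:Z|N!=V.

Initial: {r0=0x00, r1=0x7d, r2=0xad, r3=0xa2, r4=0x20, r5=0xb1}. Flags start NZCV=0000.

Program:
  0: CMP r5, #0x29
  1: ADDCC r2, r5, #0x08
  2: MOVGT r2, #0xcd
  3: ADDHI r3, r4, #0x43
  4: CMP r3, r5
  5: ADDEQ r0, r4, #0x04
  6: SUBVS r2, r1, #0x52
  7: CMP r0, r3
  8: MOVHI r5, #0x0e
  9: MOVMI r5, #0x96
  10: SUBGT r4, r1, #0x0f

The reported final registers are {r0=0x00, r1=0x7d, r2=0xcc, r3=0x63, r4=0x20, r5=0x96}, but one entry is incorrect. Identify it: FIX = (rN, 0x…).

0: ✓ CMP  NZCV=1010
1: · ADDCC
2: · MOVGT
3: ✓ ADDHI  r3←0x63
4: ✓ CMP  NZCV=1001
5: · ADDEQ
6: ✓ SUBVS  r2←0x2b
7: ✓ CMP  NZCV=1000
8: · MOVHI
9: ✓ MOVMI  r5←0x96
10: · SUBGT

FIX = (r2, 0x2b)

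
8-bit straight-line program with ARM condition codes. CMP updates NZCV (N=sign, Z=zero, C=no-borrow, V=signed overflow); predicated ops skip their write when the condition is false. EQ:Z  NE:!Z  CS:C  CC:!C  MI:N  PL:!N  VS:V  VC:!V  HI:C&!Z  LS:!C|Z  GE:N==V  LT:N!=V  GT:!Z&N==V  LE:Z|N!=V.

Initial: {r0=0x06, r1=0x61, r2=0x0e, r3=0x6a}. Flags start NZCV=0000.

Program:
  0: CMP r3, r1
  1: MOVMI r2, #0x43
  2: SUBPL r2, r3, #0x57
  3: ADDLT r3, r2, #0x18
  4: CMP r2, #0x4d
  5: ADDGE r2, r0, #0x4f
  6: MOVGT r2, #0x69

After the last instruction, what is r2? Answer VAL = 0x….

VAL = 0x13

[0] flags=0010 → (cmp)
[1] flags=0010 MI?F → skip
[2] flags=0010 PL?T → r2=0x13
[3] flags=0010 LT?F → skip
[4] flags=1000 → (cmp)
[5] flags=1000 GE?F → skip
[6] flags=1000 GT?F → skip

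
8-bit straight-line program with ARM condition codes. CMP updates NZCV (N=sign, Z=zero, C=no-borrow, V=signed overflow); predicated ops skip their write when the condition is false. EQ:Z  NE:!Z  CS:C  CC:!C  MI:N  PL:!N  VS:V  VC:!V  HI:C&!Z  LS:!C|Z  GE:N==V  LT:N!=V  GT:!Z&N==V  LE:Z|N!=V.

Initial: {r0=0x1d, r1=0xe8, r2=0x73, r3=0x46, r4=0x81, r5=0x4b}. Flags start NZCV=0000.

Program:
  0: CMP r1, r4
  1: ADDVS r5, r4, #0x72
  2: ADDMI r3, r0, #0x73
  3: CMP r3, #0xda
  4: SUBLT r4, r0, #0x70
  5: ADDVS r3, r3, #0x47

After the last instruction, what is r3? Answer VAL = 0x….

VAL = 0x46

0: ✓ CMP  NZCV=0010
1: · ADDVS
2: · ADDMI
3: ✓ CMP  NZCV=0000
4: · SUBLT
5: · ADDVS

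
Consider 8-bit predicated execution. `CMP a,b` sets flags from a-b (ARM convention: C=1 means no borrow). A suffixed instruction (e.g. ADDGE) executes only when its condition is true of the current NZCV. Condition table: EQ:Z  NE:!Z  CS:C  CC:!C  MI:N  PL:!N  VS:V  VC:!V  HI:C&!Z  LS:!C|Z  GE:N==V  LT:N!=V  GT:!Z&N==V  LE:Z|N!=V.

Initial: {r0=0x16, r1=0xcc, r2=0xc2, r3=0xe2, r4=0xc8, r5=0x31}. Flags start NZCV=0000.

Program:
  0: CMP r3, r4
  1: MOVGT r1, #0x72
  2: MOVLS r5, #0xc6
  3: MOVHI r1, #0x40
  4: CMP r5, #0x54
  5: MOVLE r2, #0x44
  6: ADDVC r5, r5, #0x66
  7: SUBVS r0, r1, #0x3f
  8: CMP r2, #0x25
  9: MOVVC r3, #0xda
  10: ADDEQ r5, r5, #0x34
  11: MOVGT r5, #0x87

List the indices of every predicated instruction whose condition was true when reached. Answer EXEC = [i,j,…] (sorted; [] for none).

EXEC = [1,3,5,6,9,11]

[0] flags=0010 → (cmp)
[1] flags=0010 GT?T → r1=0x72
[2] flags=0010 LS?F → skip
[3] flags=0010 HI?T → r1=0x40
[4] flags=1000 → (cmp)
[5] flags=1000 LE?T → r2=0x44
[6] flags=1000 VC?T → r5=0x97
[7] flags=1000 VS?F → skip
[8] flags=0010 → (cmp)
[9] flags=0010 VC?T → r3=0xda
[10] flags=0010 EQ?F → skip
[11] flags=0010 GT?T → r5=0x87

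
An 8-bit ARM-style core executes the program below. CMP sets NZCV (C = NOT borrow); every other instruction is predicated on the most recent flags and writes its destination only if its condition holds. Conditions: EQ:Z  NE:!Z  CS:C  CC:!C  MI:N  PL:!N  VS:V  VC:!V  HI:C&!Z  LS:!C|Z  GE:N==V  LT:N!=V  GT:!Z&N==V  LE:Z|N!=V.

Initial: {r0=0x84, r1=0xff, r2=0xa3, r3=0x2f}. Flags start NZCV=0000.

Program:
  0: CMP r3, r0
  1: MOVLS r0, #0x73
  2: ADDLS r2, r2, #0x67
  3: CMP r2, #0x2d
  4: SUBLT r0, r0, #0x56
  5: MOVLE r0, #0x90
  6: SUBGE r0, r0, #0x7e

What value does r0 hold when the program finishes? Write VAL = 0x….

VAL = 0x90

[0] flags=1001 → (cmp)
[1] flags=1001 LS?T → r0=0x73
[2] flags=1001 LS?T → r2=0x0a
[3] flags=1000 → (cmp)
[4] flags=1000 LT?T → r0=0x1d
[5] flags=1000 LE?T → r0=0x90
[6] flags=1000 GE?F → skip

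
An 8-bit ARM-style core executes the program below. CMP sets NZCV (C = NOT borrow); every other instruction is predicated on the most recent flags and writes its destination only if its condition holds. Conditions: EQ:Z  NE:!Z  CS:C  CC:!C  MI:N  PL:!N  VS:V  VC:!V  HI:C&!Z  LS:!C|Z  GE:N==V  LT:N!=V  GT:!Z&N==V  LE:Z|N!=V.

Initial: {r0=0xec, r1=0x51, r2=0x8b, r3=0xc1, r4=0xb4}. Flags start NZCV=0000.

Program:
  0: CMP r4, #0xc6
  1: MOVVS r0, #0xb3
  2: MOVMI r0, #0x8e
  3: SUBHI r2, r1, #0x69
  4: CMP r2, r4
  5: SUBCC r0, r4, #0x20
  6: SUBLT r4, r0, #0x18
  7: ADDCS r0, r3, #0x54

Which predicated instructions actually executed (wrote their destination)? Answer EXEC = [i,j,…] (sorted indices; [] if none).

EXEC = [2,5,6]

0: ✓ CMP  NZCV=1000
1: · MOVVS
2: ✓ MOVMI  r0←0x8e
3: · SUBHI
4: ✓ CMP  NZCV=1000
5: ✓ SUBCC  r0←0x94
6: ✓ SUBLT  r4←0x7c
7: · ADDCS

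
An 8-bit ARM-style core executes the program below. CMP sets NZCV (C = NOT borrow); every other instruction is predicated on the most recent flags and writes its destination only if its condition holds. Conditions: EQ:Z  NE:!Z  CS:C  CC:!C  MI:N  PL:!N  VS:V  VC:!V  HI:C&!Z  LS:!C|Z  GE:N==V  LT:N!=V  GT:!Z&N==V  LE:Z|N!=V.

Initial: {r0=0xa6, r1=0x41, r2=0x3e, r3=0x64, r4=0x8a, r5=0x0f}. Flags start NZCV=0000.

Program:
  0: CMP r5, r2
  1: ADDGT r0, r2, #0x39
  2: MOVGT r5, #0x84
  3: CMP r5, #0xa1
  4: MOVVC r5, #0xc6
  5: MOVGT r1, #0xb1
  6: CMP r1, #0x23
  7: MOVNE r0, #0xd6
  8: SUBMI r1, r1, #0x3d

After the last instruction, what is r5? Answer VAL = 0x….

VAL = 0xc6

0: ✓ CMP  NZCV=1000
1: · ADDGT
2: · MOVGT
3: ✓ CMP  NZCV=0000
4: ✓ MOVVC  r5←0xc6
5: ✓ MOVGT  r1←0xb1
6: ✓ CMP  NZCV=1010
7: ✓ MOVNE  r0←0xd6
8: ✓ SUBMI  r1←0x74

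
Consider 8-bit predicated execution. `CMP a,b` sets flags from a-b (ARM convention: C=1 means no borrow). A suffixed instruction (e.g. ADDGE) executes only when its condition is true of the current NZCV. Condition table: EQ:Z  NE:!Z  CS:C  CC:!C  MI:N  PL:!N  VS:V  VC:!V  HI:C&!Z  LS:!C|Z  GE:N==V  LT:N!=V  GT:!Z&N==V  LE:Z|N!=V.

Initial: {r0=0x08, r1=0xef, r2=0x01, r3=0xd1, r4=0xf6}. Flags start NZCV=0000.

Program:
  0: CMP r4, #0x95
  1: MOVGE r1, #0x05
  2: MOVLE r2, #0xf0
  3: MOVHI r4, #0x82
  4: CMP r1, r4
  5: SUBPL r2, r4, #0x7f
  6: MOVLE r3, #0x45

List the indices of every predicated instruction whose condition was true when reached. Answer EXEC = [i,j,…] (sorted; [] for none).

EXEC = [1,3]

[0] flags=0010 → (cmp)
[1] flags=0010 GE?T → r1=0x05
[2] flags=0010 LE?F → skip
[3] flags=0010 HI?T → r4=0x82
[4] flags=1001 → (cmp)
[5] flags=1001 PL?F → skip
[6] flags=1001 LE?F → skip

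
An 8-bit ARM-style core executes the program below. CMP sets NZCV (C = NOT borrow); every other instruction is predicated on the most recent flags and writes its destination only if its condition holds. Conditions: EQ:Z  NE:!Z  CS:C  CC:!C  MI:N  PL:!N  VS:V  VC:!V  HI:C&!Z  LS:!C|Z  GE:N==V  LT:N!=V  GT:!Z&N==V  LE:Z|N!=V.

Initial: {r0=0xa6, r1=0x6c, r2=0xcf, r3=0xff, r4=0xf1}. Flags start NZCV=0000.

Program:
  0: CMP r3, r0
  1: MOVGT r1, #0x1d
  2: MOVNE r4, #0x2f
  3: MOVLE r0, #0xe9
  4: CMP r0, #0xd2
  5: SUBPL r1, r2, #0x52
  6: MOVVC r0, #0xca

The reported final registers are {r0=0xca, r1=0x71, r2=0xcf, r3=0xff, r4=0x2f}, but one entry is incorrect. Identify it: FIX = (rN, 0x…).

0: ✓ CMP  NZCV=0010
1: ✓ MOVGT  r1←0x1d
2: ✓ MOVNE  r4←0x2f
3: · MOVLE
4: ✓ CMP  NZCV=1000
5: · SUBPL
6: ✓ MOVVC  r0←0xca

FIX = (r1, 0x1d)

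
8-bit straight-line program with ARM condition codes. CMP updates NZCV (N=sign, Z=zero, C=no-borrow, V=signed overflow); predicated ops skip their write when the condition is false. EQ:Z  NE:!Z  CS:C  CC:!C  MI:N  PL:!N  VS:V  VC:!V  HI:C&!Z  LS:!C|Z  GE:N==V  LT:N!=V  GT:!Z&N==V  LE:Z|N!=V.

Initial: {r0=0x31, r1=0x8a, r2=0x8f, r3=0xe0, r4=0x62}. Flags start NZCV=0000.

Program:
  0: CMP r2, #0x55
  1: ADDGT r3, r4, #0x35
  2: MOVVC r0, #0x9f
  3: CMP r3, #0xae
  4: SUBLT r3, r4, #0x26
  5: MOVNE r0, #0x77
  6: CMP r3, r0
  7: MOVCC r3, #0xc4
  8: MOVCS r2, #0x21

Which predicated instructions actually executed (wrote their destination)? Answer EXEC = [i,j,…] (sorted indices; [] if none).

[0] flags=0011 → (cmp)
[1] flags=0011 GT?F → skip
[2] flags=0011 VC?F → skip
[3] flags=0010 → (cmp)
[4] flags=0010 LT?F → skip
[5] flags=0010 NE?T → r0=0x77
[6] flags=0011 → (cmp)
[7] flags=0011 CC?F → skip
[8] flags=0011 CS?T → r2=0x21

EXEC = [5,8]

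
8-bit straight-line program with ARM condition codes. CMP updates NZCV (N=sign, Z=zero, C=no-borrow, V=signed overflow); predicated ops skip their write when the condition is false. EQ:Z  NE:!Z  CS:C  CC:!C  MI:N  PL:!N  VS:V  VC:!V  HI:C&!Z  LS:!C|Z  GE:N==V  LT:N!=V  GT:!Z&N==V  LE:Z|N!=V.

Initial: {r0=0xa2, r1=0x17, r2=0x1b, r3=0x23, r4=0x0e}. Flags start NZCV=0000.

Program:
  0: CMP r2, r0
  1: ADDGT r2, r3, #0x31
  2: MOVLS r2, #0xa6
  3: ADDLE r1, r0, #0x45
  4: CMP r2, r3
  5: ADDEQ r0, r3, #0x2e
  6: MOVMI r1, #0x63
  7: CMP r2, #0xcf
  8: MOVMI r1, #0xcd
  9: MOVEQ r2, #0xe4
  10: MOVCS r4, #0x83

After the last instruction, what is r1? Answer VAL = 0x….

[0] flags=0000 → (cmp)
[1] flags=0000 GT?T → r2=0x54
[2] flags=0000 LS?T → r2=0xa6
[3] flags=0000 LE?F → skip
[4] flags=1010 → (cmp)
[5] flags=1010 EQ?F → skip
[6] flags=1010 MI?T → r1=0x63
[7] flags=1000 → (cmp)
[8] flags=1000 MI?T → r1=0xcd
[9] flags=1000 EQ?F → skip
[10] flags=1000 CS?F → skip

VAL = 0xcd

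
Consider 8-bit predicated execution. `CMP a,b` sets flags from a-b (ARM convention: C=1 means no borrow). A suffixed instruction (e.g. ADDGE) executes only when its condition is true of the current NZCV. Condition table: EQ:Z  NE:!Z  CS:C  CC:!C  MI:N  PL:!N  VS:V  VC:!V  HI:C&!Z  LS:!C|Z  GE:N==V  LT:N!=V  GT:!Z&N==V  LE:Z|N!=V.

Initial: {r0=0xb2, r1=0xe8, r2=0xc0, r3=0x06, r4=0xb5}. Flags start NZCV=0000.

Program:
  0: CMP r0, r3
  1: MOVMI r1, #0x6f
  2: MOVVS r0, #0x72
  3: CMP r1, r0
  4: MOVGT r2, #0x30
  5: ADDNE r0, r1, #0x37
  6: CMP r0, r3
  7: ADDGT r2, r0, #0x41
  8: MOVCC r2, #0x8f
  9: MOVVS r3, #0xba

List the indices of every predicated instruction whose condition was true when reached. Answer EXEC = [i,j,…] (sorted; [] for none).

EXEC = [1,4,5]

[0] flags=1010 → (cmp)
[1] flags=1010 MI?T → r1=0x6f
[2] flags=1010 VS?F → skip
[3] flags=1001 → (cmp)
[4] flags=1001 GT?T → r2=0x30
[5] flags=1001 NE?T → r0=0xa6
[6] flags=1010 → (cmp)
[7] flags=1010 GT?F → skip
[8] flags=1010 CC?F → skip
[9] flags=1010 VS?F → skip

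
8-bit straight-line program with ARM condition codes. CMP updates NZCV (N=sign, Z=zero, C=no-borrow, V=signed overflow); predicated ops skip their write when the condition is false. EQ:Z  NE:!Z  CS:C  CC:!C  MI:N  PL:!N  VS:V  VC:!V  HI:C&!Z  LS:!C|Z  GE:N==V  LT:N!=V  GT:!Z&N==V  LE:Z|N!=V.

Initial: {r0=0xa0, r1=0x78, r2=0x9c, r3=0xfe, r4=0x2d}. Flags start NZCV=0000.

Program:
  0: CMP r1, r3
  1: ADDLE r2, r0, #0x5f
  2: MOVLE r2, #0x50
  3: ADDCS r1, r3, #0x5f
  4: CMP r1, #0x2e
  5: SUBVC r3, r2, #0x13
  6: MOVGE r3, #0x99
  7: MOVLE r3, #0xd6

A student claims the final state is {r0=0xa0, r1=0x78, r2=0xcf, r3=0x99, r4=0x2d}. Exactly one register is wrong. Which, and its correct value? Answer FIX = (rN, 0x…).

FIX = (r2, 0x9c)

0: ✓ CMP  NZCV=0000
1: · ADDLE
2: · MOVLE
3: · ADDCS
4: ✓ CMP  NZCV=0010
5: ✓ SUBVC  r3←0x89
6: ✓ MOVGE  r3←0x99
7: · MOVLE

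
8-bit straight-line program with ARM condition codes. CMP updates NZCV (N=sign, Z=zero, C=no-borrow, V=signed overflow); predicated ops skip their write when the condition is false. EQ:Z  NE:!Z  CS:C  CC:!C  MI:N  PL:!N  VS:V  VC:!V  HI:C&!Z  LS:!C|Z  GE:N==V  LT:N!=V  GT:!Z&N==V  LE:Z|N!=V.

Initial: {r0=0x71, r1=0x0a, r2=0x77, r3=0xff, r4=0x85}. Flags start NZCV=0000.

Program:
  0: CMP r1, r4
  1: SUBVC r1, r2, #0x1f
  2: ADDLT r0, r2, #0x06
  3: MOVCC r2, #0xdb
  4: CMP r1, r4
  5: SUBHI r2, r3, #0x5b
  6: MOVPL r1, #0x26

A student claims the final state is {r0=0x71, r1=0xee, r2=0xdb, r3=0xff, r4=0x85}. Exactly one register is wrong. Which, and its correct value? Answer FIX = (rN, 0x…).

FIX = (r1, 0x0a)

[0] flags=1001 → (cmp)
[1] flags=1001 VC?F → skip
[2] flags=1001 LT?F → skip
[3] flags=1001 CC?T → r2=0xdb
[4] flags=1001 → (cmp)
[5] flags=1001 HI?F → skip
[6] flags=1001 PL?F → skip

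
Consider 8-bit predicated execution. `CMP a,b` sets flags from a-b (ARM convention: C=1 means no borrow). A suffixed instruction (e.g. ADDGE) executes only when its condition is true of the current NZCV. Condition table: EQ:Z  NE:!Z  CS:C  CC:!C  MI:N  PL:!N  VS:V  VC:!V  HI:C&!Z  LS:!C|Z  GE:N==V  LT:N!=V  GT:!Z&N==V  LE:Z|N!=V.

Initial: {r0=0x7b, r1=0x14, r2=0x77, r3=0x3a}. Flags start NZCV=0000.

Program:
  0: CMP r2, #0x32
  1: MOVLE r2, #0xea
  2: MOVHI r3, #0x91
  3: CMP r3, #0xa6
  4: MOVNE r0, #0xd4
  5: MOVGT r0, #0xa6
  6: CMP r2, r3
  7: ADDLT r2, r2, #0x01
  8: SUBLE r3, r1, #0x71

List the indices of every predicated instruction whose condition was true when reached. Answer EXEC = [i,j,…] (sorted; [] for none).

EXEC = [2,4]

0: ✓ CMP  NZCV=0010
1: · MOVLE
2: ✓ MOVHI  r3←0x91
3: ✓ CMP  NZCV=1000
4: ✓ MOVNE  r0←0xd4
5: · MOVGT
6: ✓ CMP  NZCV=1001
7: · ADDLT
8: · SUBLE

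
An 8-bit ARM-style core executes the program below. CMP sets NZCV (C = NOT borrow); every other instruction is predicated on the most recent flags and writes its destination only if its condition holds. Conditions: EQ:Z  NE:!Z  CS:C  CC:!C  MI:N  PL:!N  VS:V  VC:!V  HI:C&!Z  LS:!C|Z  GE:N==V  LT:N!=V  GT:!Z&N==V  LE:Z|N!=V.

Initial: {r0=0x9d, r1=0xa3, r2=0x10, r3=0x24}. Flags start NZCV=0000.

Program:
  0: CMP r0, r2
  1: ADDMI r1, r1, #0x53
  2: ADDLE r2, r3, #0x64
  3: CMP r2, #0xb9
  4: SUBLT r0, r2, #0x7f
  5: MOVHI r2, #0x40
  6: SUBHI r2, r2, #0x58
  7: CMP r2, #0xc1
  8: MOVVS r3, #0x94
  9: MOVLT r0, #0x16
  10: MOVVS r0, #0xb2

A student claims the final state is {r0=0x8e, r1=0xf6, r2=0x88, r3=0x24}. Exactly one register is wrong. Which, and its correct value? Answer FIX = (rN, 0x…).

FIX = (r0, 0x16)

0: ✓ CMP  NZCV=1010
1: ✓ ADDMI  r1←0xf6
2: ✓ ADDLE  r2←0x88
3: ✓ CMP  NZCV=1000
4: ✓ SUBLT  r0←0x09
5: · MOVHI
6: · SUBHI
7: ✓ CMP  NZCV=1000
8: · MOVVS
9: ✓ MOVLT  r0←0x16
10: · MOVVS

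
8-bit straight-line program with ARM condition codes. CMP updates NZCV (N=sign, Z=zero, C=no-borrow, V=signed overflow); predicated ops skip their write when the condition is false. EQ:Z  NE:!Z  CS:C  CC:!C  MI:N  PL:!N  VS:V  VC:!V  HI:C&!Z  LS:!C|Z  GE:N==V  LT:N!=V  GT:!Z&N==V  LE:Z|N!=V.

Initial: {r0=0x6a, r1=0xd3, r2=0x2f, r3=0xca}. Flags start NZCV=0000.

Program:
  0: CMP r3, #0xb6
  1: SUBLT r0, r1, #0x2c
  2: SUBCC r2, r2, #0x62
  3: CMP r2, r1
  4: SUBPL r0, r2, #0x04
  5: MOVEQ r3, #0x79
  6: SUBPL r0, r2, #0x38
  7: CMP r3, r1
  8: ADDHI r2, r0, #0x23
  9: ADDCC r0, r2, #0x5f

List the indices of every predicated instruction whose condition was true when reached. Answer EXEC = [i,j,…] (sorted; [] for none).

[0] flags=0010 → (cmp)
[1] flags=0010 LT?F → skip
[2] flags=0010 CC?F → skip
[3] flags=0000 → (cmp)
[4] flags=0000 PL?T → r0=0x2b
[5] flags=0000 EQ?F → skip
[6] flags=0000 PL?T → r0=0xf7
[7] flags=1000 → (cmp)
[8] flags=1000 HI?F → skip
[9] flags=1000 CC?T → r0=0x8e

EXEC = [4,6,9]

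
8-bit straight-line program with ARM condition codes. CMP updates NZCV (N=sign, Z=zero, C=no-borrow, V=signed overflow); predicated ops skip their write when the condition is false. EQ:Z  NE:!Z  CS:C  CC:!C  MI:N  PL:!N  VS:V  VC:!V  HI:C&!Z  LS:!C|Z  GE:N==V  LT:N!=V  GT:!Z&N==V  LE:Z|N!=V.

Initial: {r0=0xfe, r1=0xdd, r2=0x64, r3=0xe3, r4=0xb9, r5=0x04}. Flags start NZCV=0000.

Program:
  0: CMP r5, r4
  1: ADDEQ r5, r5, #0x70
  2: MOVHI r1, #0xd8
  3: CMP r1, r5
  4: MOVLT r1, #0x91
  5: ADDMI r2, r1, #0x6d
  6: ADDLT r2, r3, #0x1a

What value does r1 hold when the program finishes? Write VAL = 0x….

[0] flags=0000 → (cmp)
[1] flags=0000 EQ?F → skip
[2] flags=0000 HI?F → skip
[3] flags=1010 → (cmp)
[4] flags=1010 LT?T → r1=0x91
[5] flags=1010 MI?T → r2=0xfe
[6] flags=1010 LT?T → r2=0xfd

VAL = 0x91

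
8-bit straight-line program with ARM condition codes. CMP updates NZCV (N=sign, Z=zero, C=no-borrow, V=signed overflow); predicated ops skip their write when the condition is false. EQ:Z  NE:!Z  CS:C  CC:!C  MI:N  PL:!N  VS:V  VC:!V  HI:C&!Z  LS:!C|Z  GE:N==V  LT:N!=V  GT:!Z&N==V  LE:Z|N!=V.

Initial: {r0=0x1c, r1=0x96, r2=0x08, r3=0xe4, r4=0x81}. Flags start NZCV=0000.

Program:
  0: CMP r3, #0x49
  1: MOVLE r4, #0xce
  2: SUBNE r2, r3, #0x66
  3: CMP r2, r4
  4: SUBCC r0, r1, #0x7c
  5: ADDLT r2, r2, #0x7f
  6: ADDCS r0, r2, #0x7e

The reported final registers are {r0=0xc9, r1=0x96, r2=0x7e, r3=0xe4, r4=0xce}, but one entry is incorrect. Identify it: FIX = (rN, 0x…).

0: ✓ CMP  NZCV=1010
1: ✓ MOVLE  r4←0xce
2: ✓ SUBNE  r2←0x7e
3: ✓ CMP  NZCV=1001
4: ✓ SUBCC  r0←0x1a
5: · ADDLT
6: · ADDCS

FIX = (r0, 0x1a)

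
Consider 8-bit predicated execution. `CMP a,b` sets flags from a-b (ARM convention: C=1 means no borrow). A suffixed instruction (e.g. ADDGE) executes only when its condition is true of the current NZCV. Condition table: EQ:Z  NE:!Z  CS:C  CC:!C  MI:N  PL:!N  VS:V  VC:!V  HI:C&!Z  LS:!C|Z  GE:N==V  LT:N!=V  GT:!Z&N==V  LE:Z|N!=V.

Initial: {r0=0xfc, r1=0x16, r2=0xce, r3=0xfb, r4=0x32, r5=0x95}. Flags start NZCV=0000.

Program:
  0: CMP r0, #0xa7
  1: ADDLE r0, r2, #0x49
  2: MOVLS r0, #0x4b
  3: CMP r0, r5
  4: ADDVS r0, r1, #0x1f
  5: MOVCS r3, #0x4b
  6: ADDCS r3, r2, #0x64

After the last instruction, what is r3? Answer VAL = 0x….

0: ✓ CMP  NZCV=0010
1: · ADDLE
2: · MOVLS
3: ✓ CMP  NZCV=0010
4: · ADDVS
5: ✓ MOVCS  r3←0x4b
6: ✓ ADDCS  r3←0x32

VAL = 0x32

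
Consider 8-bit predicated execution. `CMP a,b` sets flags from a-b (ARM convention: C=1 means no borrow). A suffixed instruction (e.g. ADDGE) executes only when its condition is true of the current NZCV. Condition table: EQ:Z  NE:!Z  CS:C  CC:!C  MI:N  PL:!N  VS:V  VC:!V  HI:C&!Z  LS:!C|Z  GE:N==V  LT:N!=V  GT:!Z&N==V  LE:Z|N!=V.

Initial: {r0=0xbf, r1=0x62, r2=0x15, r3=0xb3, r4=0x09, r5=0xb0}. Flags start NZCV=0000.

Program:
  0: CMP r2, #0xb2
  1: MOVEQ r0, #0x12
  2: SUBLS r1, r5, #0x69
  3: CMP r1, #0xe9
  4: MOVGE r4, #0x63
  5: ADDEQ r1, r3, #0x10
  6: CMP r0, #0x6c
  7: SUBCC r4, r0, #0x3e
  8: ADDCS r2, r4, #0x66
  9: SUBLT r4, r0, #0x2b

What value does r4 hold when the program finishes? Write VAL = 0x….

0: ✓ CMP  NZCV=0000
1: · MOVEQ
2: ✓ SUBLS  r1←0x47
3: ✓ CMP  NZCV=0000
4: ✓ MOVGE  r4←0x63
5: · ADDEQ
6: ✓ CMP  NZCV=0011
7: · SUBCC
8: ✓ ADDCS  r2←0xc9
9: ✓ SUBLT  r4←0x94

VAL = 0x94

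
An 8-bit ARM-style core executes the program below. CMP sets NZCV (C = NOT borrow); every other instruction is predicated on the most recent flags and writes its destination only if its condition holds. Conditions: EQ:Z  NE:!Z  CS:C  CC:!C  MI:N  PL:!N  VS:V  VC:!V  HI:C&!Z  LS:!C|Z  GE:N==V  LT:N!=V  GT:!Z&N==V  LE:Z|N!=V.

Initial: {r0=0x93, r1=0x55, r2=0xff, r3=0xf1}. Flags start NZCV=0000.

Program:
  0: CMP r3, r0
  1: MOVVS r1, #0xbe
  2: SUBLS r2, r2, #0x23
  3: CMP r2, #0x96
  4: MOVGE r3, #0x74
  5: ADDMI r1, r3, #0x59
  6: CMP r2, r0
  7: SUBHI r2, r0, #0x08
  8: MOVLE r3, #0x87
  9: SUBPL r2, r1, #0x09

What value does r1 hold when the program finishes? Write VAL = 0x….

[0] flags=0010 → (cmp)
[1] flags=0010 VS?F → skip
[2] flags=0010 LS?F → skip
[3] flags=0010 → (cmp)
[4] flags=0010 GE?T → r3=0x74
[5] flags=0010 MI?F → skip
[6] flags=0010 → (cmp)
[7] flags=0010 HI?T → r2=0x8b
[8] flags=0010 LE?F → skip
[9] flags=0010 PL?T → r2=0x4c

VAL = 0x55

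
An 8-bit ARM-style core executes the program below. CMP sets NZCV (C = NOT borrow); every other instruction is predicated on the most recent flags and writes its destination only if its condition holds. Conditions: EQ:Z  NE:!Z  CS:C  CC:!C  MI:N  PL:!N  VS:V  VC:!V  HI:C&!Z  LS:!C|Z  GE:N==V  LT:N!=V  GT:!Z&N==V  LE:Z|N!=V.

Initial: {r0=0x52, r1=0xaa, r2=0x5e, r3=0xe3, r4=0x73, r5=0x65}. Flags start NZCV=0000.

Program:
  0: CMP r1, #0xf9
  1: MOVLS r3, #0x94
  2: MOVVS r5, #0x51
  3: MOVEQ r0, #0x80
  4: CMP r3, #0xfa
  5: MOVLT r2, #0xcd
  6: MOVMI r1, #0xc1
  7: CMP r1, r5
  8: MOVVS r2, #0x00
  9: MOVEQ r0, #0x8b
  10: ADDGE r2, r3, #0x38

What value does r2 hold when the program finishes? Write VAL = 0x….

VAL = 0x00

0: ✓ CMP  NZCV=1000
1: ✓ MOVLS  r3←0x94
2: · MOVVS
3: · MOVEQ
4: ✓ CMP  NZCV=1000
5: ✓ MOVLT  r2←0xcd
6: ✓ MOVMI  r1←0xc1
7: ✓ CMP  NZCV=0011
8: ✓ MOVVS  r2←0x00
9: · MOVEQ
10: · ADDGE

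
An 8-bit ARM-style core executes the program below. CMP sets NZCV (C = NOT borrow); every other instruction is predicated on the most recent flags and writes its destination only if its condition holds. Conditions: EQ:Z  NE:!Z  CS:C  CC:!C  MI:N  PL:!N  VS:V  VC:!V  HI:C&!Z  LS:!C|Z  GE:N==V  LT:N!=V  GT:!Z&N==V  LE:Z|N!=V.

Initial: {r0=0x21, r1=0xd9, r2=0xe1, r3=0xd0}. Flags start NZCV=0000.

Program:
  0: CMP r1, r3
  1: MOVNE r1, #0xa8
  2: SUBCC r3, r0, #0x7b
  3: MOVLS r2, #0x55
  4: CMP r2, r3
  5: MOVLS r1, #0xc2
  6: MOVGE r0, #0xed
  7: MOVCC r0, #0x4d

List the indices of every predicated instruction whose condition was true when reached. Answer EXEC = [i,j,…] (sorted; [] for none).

0: ✓ CMP  NZCV=0010
1: ✓ MOVNE  r1←0xa8
2: · SUBCC
3: · MOVLS
4: ✓ CMP  NZCV=0010
5: · MOVLS
6: ✓ MOVGE  r0←0xed
7: · MOVCC

EXEC = [1,6]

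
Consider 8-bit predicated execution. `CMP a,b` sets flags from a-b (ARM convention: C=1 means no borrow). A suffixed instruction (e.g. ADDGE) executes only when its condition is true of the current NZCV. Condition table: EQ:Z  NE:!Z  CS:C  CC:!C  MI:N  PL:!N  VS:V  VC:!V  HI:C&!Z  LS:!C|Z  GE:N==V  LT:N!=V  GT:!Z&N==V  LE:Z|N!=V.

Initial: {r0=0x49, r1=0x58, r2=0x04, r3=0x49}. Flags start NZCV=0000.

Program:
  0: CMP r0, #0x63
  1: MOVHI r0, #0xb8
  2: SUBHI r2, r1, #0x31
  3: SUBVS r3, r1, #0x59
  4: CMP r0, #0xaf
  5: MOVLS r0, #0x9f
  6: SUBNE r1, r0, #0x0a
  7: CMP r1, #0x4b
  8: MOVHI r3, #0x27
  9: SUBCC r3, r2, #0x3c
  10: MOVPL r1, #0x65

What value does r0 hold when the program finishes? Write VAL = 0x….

VAL = 0x9f

0: ✓ CMP  NZCV=1000
1: · MOVHI
2: · SUBHI
3: · SUBVS
4: ✓ CMP  NZCV=1001
5: ✓ MOVLS  r0←0x9f
6: ✓ SUBNE  r1←0x95
7: ✓ CMP  NZCV=0011
8: ✓ MOVHI  r3←0x27
9: · SUBCC
10: ✓ MOVPL  r1←0x65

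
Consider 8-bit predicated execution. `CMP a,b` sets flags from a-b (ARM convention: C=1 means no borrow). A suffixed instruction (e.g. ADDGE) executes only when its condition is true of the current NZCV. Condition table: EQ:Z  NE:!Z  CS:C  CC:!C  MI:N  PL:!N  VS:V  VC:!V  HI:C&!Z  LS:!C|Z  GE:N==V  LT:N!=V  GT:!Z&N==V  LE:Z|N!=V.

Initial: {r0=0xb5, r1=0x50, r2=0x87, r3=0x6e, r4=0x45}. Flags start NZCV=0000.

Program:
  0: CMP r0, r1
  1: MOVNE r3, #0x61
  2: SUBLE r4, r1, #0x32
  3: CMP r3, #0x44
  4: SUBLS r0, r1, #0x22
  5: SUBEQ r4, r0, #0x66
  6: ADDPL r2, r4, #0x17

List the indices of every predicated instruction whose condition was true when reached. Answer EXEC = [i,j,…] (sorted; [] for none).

EXEC = [1,2,6]

[0] flags=0011 → (cmp)
[1] flags=0011 NE?T → r3=0x61
[2] flags=0011 LE?T → r4=0x1e
[3] flags=0010 → (cmp)
[4] flags=0010 LS?F → skip
[5] flags=0010 EQ?F → skip
[6] flags=0010 PL?T → r2=0x35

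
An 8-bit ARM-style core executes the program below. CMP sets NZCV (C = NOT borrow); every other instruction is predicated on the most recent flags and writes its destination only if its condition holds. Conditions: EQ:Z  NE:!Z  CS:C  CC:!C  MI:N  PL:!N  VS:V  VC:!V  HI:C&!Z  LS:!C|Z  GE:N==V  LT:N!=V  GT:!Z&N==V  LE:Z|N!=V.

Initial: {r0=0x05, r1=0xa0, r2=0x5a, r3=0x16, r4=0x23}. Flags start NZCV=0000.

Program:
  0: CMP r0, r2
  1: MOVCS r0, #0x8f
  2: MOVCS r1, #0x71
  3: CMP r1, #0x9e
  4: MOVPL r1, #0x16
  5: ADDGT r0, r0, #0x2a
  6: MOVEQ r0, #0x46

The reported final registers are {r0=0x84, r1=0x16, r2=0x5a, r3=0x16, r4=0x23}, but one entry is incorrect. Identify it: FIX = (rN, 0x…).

FIX = (r0, 0x2f)

0: ✓ CMP  NZCV=1000
1: · MOVCS
2: · MOVCS
3: ✓ CMP  NZCV=0010
4: ✓ MOVPL  r1←0x16
5: ✓ ADDGT  r0←0x2f
6: · MOVEQ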